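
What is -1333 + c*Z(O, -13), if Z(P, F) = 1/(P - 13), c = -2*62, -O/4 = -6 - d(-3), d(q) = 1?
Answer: -20119/15 ≈ -1341.3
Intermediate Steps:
O = 28 (O = -4*(-6 - 1*1) = -4*(-6 - 1) = -4*(-7) = 28)
c = -124
Z(P, F) = 1/(-13 + P)
-1333 + c*Z(O, -13) = -1333 - 124/(-13 + 28) = -1333 - 124/15 = -20119/15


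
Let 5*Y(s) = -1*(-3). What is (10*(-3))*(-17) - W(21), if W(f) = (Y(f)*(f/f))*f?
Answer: 2487/5 ≈ 497.40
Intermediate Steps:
Y(s) = 3/5 (Y(s) = (-1*(-3))/5 = (1/5)*3 = 3/5)
W(f) = 3*f/5 (W(f) = (3*(f/f)/5)*f = ((3/5)*1)*f = 3*f/5)
(10*(-3))*(-17) - W(21) = (10*(-3))*(-17) - 3*21/5 = -30*(-17) - 1*63/5 = 510 - 63/5 = 2487/5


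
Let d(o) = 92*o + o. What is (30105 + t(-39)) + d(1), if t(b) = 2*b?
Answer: 30120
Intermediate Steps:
d(o) = 93*o
(30105 + t(-39)) + d(1) = (30105 + 2*(-39)) + 93*1 = (30105 - 78) + 93 = 30027 + 93 = 30120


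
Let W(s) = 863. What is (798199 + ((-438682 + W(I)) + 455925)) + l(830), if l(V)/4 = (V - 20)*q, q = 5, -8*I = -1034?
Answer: 832505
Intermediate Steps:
I = 517/4 (I = -1/8*(-1034) = 517/4 ≈ 129.25)
l(V) = -400 + 20*V (l(V) = 4*((V - 20)*5) = 4*((-20 + V)*5) = 4*(-100 + 5*V) = -400 + 20*V)
(798199 + ((-438682 + W(I)) + 455925)) + l(830) = (798199 + ((-438682 + 863) + 455925)) + (-400 + 20*830) = (798199 + (-437819 + 455925)) + (-400 + 16600) = (798199 + 18106) + 16200 = 816305 + 16200 = 832505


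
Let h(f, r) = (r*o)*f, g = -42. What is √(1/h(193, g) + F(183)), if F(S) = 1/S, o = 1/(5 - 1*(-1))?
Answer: 4*√18048009/247233 ≈ 0.068733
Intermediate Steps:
o = ⅙ (o = 1/(5 + 1) = 1/6 = ⅙ ≈ 0.16667)
h(f, r) = f*r/6 (h(f, r) = (r*(⅙))*f = (r/6)*f = f*r/6)
√(1/h(193, g) + F(183)) = √(1/((⅙)*193*(-42)) + 1/183) = √(1/(-1351) + 1/183) = √(-1/1351 + 1/183) = √(1168/247233) = 4*√18048009/247233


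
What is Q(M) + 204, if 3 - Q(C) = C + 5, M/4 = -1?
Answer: 206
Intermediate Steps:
M = -4 (M = 4*(-1) = -4)
Q(C) = -2 - C (Q(C) = 3 - (C + 5) = 3 - (5 + C) = 3 + (-5 - C) = -2 - C)
Q(M) + 204 = (-2 - 1*(-4)) + 204 = (-2 + 4) + 204 = 2 + 204 = 206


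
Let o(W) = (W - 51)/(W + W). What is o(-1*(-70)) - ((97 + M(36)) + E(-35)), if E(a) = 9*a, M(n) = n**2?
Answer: -150901/140 ≈ -1077.9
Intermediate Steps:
o(W) = (-51 + W)/(2*W) (o(W) = (-51 + W)/((2*W)) = (-51 + W)*(1/(2*W)) = (-51 + W)/(2*W))
o(-1*(-70)) - ((97 + M(36)) + E(-35)) = (-51 - 1*(-70))/(2*((-1*(-70)))) - ((97 + 36**2) + 9*(-35)) = (1/2)*(-51 + 70)/70 - ((97 + 1296) - 315) = (1/2)*(1/70)*19 - (1393 - 315) = 19/140 - 1*1078 = 19/140 - 1078 = -150901/140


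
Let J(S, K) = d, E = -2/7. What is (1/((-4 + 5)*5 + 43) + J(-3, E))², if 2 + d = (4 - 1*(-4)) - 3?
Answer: 21025/2304 ≈ 9.1254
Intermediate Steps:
d = 3 (d = -2 + ((4 - 1*(-4)) - 3) = -2 + ((4 + 4) - 3) = -2 + (8 - 3) = -2 + 5 = 3)
E = -2/7 (E = -2*⅐ = -2/7 ≈ -0.28571)
J(S, K) = 3
(1/((-4 + 5)*5 + 43) + J(-3, E))² = (1/((-4 + 5)*5 + 43) + 3)² = (1/(1*5 + 43) + 3)² = (1/(5 + 43) + 3)² = (1/48 + 3)² = (145/48)² = 21025/2304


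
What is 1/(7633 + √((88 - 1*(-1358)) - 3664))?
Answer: 7633/58264907 - I*√2218/58264907 ≈ 0.00013101 - 8.083e-7*I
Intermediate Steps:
1/(7633 + √((88 - 1*(-1358)) - 3664)) = 1/(7633 + √((88 + 1358) - 3664)) = 1/(7633 + √(1446 - 3664)) = 1/(7633 + √(-2218)) = 1/(7633 + I*√2218)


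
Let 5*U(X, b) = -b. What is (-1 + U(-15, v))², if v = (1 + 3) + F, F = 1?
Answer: 4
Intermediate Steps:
v = 5 (v = (1 + 3) + 1 = 4 + 1 = 5)
U(X, b) = -b/5 (U(X, b) = (-b)/5 = -b/5)
(-1 + U(-15, v))² = (-1 - ⅕*5)² = (-1 - 1)² = (-2)² = 4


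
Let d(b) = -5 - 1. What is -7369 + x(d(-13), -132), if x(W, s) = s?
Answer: -7501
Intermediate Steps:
d(b) = -6
-7369 + x(d(-13), -132) = -7369 - 132 = -7501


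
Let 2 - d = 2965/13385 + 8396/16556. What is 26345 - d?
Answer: 291891226779/11080103 ≈ 26344.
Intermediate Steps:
d = 14086756/11080103 (d = 2 - (2965/13385 + 8396/16556) = 2 - (2965*(1/13385) + 8396*(1/16556)) = 2 - (593/2677 + 2099/4139) = 2 - 1*8073450/11080103 = 2 - 8073450/11080103 = 14086756/11080103 ≈ 1.2714)
26345 - d = 26345 - 1*14086756/11080103 = 26345 - 14086756/11080103 = 291891226779/11080103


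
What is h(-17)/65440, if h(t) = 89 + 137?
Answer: 113/32720 ≈ 0.0034535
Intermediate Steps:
h(t) = 226
h(-17)/65440 = 226/65440 = 226*(1/65440) = 113/32720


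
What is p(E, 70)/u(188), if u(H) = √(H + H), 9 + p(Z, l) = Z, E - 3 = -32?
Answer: -19*√94/94 ≈ -1.9597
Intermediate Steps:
E = -29 (E = 3 - 32 = -29)
p(Z, l) = -9 + Z
u(H) = √2*√H (u(H) = √(2*H) = √2*√H)
p(E, 70)/u(188) = (-9 - 29)/((√2*√188)) = -38*√94/188 = -19*√94/94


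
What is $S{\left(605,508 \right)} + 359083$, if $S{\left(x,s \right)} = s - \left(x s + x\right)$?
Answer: $51646$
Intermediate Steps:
$S{\left(x,s \right)} = s - x - s x$ ($S{\left(x,s \right)} = s - \left(s x + x\right) = s - \left(x + s x\right) = s - x - s x$)
$S{\left(605,508 \right)} + 359083 = \left(508 - 605 - 508 \cdot 605\right) + 359083 = \left(508 - 605 - 307340\right) + 359083 = -307437 + 359083 = 51646$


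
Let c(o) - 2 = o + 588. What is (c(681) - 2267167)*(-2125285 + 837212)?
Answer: 2918639458408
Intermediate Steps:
c(o) = 590 + o (c(o) = 2 + (o + 588) = 2 + (588 + o) = 590 + o)
(c(681) - 2267167)*(-2125285 + 837212) = ((590 + 681) - 2267167)*(-2125285 + 837212) = (1271 - 2267167)*(-1288073) = -2265896*(-1288073) = 2918639458408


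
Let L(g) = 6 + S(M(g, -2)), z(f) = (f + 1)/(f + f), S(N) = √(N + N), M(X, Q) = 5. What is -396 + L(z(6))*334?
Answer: 1608 + 334*√10 ≈ 2664.2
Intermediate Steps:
S(N) = √2*√N (S(N) = √(2*N) = √2*√N)
z(f) = (1 + f)/(2*f) (z(f) = (1 + f)/((2*f)) = (1 + f)*(1/(2*f)) = (1 + f)/(2*f))
L(g) = 6 + √10 (L(g) = 6 + √2*√5 = 6 + √10)
-396 + L(z(6))*334 = -396 + (6 + √10)*334 = -396 + (2004 + 334*√10) = 1608 + 334*√10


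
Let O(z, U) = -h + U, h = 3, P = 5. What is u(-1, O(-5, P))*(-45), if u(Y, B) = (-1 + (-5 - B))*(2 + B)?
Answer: 1440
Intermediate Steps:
O(z, U) = -3 + U (O(z, U) = -1*3 + U = -3 + U)
u(Y, B) = (-6 - B)*(2 + B)
u(-1, O(-5, P))*(-45) = (-12 - (-3 + 5)² - 8*(-3 + 5))*(-45) = (-12 - 1*2² - 8*2)*(-45) = (-12 - 1*4 - 16)*(-45) = (-12 - 4 - 16)*(-45) = -32*(-45) = 1440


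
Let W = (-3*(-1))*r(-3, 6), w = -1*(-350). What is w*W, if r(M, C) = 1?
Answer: 1050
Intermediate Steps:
w = 350
W = 3 (W = -3*(-1)*1 = 3*1 = 3)
w*W = 350*3 = 1050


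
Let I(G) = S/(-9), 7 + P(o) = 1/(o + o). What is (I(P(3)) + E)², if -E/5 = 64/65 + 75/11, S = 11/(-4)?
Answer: 39708931441/26501904 ≈ 1498.3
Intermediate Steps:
S = -11/4 (S = 11*(-¼) = -11/4 ≈ -2.7500)
P(o) = -7 + 1/(2*o) (P(o) = -7 + 1/(o + o) = -7 + 1/(2*o))
E = -5579/143 (E = -5*(64/65 + 75/11) = -5*5579/715 = -5579/143 ≈ -39.014)
I(G) = 11/36 (I(G) = -11/4/(-9) = -11/4*(-⅑) = 11/36)
(I(P(3)) + E)² = (11/36 - 5579/143)² = (-199271/5148)² = 39708931441/26501904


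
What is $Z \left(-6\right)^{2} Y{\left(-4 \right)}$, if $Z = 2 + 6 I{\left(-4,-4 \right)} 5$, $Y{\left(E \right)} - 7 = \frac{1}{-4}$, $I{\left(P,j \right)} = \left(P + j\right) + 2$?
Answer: $-43254$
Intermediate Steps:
$I{\left(P,j \right)} = 2 + P + j$
$Y{\left(E \right)} = \frac{27}{4}$ ($Y{\left(E \right)} = 7 + \frac{1}{-4} = 7 - \frac{1}{4} = \frac{27}{4}$)
$Z = -178$ ($Z = 2 + 6 \left(2 - 4 - 4\right) 5 = 2 + 6 \left(-6\right) 5 = 2 - 180 = -178$)
$Z \left(-6\right)^{2} Y{\left(-4 \right)} = - 178 \left(-6\right)^{2} \cdot \frac{27}{4} = \left(-178\right) 36 \cdot \frac{27}{4} = \left(-6408\right) \frac{27}{4} = -43254$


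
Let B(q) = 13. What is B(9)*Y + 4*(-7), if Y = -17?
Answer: -249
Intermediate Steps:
B(9)*Y + 4*(-7) = 13*(-17) + 4*(-7) = -221 - 28 = -249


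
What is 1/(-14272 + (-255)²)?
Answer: 1/50753 ≈ 1.9703e-5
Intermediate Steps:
1/(-14272 + (-255)²) = 1/(-14272 + 65025) = 1/50753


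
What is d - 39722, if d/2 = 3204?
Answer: -33314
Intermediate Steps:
d = 6408 (d = 2*3204 = 6408)
d - 39722 = 6408 - 39722 = -33314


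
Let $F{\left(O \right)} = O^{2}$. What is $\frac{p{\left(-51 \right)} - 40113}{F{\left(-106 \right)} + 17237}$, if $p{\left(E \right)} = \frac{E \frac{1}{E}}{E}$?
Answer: $- \frac{2045764}{1452123} \approx -1.4088$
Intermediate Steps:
$p{\left(E \right)} = \frac{1}{E}$ ($p{\left(E \right)} = 1 \frac{1}{E} = \frac{1}{E}$)
$\frac{p{\left(-51 \right)} - 40113}{F{\left(-106 \right)} + 17237} = \frac{\frac{1}{-51} - 40113}{\left(-106\right)^{2} + 17237} = \frac{- \frac{1}{51} - 40113}{11236 + 17237} = - \frac{2045764}{51 \cdot 28473} = \left(- \frac{2045764}{51}\right) \frac{1}{28473} = - \frac{2045764}{1452123}$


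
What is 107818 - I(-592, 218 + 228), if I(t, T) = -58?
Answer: 107876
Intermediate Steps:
107818 - I(-592, 218 + 228) = 107818 - 1*(-58) = 107818 + 58 = 107876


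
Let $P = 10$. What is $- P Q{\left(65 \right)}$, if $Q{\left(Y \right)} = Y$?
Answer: $-650$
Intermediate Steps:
$- P Q{\left(65 \right)} = \left(-1\right) 10 \cdot 65 = \left(-10\right) 65 = -650$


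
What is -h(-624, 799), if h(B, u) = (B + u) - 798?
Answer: 623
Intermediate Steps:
h(B, u) = -798 + B + u
-h(-624, 799) = -(-798 - 624 + 799) = -1*(-623) = 623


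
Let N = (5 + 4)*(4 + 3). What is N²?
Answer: 3969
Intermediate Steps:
N = 63 (N = 9*7 = 63)
N² = 63² = 3969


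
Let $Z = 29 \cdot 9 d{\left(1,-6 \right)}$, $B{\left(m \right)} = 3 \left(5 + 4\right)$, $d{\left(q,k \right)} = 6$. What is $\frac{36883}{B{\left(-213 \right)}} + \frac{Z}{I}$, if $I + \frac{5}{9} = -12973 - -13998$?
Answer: $\frac{170220899}{124470} \approx 1367.6$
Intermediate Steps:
$B{\left(m \right)} = 27$ ($B{\left(m \right)} = 3 \cdot 9 = 27$)
$I = \frac{9220}{9}$ ($I = - \frac{5}{9} - -1025 = - \frac{5}{9} + \left(-12973 + 13998\right) = - \frac{5}{9} + 1025 = \frac{9220}{9} \approx 1024.4$)
$Z = 1566$ ($Z = 29 \cdot 9 \cdot 6 = 261 \cdot 6 = 1566$)
$\frac{36883}{B{\left(-213 \right)}} + \frac{Z}{I} = \frac{36883}{27} + \frac{1566}{\frac{9220}{9}} = 36883 \cdot \frac{1}{27} + 1566 \cdot \frac{9}{9220} = \frac{36883}{27} + \frac{7047}{4610} = \frac{170220899}{124470}$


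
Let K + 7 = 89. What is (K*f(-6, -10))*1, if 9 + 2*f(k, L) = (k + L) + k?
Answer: -1271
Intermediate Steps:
K = 82 (K = -7 + 89 = 82)
f(k, L) = -9/2 + k + L/2 (f(k, L) = -9/2 + ((k + L) + k)/2 = -9/2 + ((L + k) + k)/2 = -9/2 + (L + 2*k)/2 = -9/2 + (k + L/2) = -9/2 + k + L/2)
(K*f(-6, -10))*1 = (82*(-9/2 - 6 + (½)*(-10)))*1 = (82*(-9/2 - 6 - 5))*1 = (82*(-31/2))*1 = -1271*1 = -1271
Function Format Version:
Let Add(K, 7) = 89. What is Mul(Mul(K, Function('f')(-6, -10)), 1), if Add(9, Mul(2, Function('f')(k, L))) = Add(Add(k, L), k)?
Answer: -1271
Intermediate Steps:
K = 82 (K = Add(-7, 89) = 82)
Function('f')(k, L) = Add(Rational(-9, 2), k, Mul(Rational(1, 2), L)) (Function('f')(k, L) = Add(Rational(-9, 2), Mul(Rational(1, 2), Add(Add(k, L), k))) = Add(Rational(-9, 2), Mul(Rational(1, 2), Add(Add(L, k), k))) = Add(Rational(-9, 2), Mul(Rational(1, 2), Add(L, Mul(2, k)))) = Add(Rational(-9, 2), Add(k, Mul(Rational(1, 2), L))) = Add(Rational(-9, 2), k, Mul(Rational(1, 2), L)))
Mul(Mul(K, Function('f')(-6, -10)), 1) = Mul(Mul(82, Add(Rational(-9, 2), -6, Mul(Rational(1, 2), -10))), 1) = Mul(Mul(82, Add(Rational(-9, 2), -6, -5)), 1) = Mul(Mul(82, Rational(-31, 2)), 1) = Mul(-1271, 1) = -1271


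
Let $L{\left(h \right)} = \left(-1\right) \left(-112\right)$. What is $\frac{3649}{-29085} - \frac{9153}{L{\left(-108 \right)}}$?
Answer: $- \frac{38089099}{465360} \approx -81.849$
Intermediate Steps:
$L{\left(h \right)} = 112$
$\frac{3649}{-29085} - \frac{9153}{L{\left(-108 \right)}} = \frac{3649}{-29085} - \frac{9153}{112} = 3649 \left(- \frac{1}{29085}\right) - \frac{9153}{112} = - \frac{3649}{29085} - \frac{9153}{112} = - \frac{38089099}{465360}$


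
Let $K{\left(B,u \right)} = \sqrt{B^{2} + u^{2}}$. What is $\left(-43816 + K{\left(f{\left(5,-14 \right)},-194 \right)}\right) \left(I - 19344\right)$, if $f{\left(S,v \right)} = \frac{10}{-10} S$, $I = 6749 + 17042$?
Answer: $-194849752 + 4447 \sqrt{37661} \approx -1.9399 \cdot 10^{8}$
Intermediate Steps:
$I = 23791$
$f{\left(S,v \right)} = - S$ ($f{\left(S,v \right)} = 10 \left(- \frac{1}{10}\right) S = - S$)
$\left(-43816 + K{\left(f{\left(5,-14 \right)},-194 \right)}\right) \left(I - 19344\right) = \left(-43816 + \sqrt{\left(\left(-1\right) 5\right)^{2} + \left(-194\right)^{2}}\right) \left(23791 - 19344\right) = \left(-43816 + \sqrt{\left(-5\right)^{2} + 37636}\right) 4447 = \left(-43816 + \sqrt{25 + 37636}\right) 4447 = \left(-43816 + \sqrt{37661}\right) 4447 = -194849752 + 4447 \sqrt{37661}$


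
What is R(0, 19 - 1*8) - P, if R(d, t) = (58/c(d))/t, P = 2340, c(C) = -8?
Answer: -102989/44 ≈ -2340.7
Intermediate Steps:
R(d, t) = -29/(4*t) (R(d, t) = (58/(-8))/t = (58*(-⅛))/t = -29/(4*t))
R(0, 19 - 1*8) - P = -29/(4*(19 - 1*8)) - 1*2340 = -29/(4*(19 - 8)) - 2340 = -29/4/11 - 2340 = -29/4*1/11 - 2340 = -29/44 - 2340 = -102989/44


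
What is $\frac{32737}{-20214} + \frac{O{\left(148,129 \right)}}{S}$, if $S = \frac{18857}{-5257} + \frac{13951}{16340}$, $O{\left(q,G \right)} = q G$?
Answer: $- \frac{3684273712828949}{527322557358} \approx -6986.8$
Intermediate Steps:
$O{\left(q,G \right)} = G q$
$S = - \frac{234782973}{85899380}$ ($S = 18857 \left(- \frac{1}{5257}\right) + 13951 \cdot \frac{1}{16340} = - \frac{18857}{5257} + \frac{13951}{16340} = - \frac{234782973}{85899380} \approx -2.7332$)
$\frac{32737}{-20214} + \frac{O{\left(148,129 \right)}}{S} = \frac{32737}{-20214} + \frac{129 \cdot 148}{- \frac{234782973}{85899380}} = 32737 \left(- \frac{1}{20214}\right) + 19092 \left(- \frac{85899380}{234782973}\right) = - \frac{32737}{20214} - \frac{546663654320}{78260991} = - \frac{3684273712828949}{527322557358}$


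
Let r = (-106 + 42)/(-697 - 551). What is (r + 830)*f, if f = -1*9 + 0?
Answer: -97116/13 ≈ -7470.5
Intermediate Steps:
f = -9 (f = -9 + 0 = -9)
r = 2/39 (r = -64/(-1248) = -64*(-1/1248) = 2/39 ≈ 0.051282)
(r + 830)*f = (2/39 + 830)*(-9) = (32372/39)*(-9) = -97116/13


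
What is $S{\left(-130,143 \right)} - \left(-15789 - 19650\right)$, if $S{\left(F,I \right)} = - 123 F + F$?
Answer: $51299$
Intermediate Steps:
$S{\left(F,I \right)} = - 122 F$
$S{\left(-130,143 \right)} - \left(-15789 - 19650\right) = \left(-122\right) \left(-130\right) - \left(-15789 - 19650\right) = 15860 - -35439 = 15860 + 35439 = 51299$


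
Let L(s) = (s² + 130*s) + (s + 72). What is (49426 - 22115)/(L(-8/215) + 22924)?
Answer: 1262450975/1062764844 ≈ 1.1879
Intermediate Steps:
L(s) = 72 + s² + 131*s (L(s) = (s² + 130*s) + (72 + s) = 72 + s² + 131*s)
(49426 - 22115)/(L(-8/215) + 22924) = (49426 - 22115)/((72 + (-8/215)² + 131*(-8/215)) + 22924) = 27311/((72 + (-8*1/215)² + 131*(-8*1/215)) + 22924) = 27311/((72 + (-8/215)² + 131*(-8/215)) + 22924) = 27311/((72 + 64/46225 - 1048/215) + 22924) = 27311/(3102944/46225 + 22924) = 27311/(1062764844/46225) = 27311*(46225/1062764844) = 1262450975/1062764844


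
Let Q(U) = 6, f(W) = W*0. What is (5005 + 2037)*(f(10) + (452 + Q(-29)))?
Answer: 3225236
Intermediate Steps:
f(W) = 0
(5005 + 2037)*(f(10) + (452 + Q(-29))) = (5005 + 2037)*(0 + (452 + 6)) = 7042*(0 + 458) = 7042*458 = 3225236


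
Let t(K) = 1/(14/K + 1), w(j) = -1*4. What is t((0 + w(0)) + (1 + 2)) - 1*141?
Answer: -1834/13 ≈ -141.08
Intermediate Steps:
w(j) = -4
t(K) = 1/(1 + 14/K)
t((0 + w(0)) + (1 + 2)) - 1*141 = ((0 - 4) + (1 + 2))/(14 + ((0 - 4) + (1 + 2))) - 1*141 = (-4 + 3)/(14 + (-4 + 3)) - 141 = -1/(14 - 1) - 141 = -1/13 - 141 = -1834/13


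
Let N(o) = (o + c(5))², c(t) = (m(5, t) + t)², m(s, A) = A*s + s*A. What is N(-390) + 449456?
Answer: 7392681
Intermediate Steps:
m(s, A) = 2*A*s (m(s, A) = A*s + A*s = 2*A*s)
c(t) = 121*t² (c(t) = (2*t*5 + t)² = (10*t + t)² = (11*t)² = 121*t²)
N(o) = (3025 + o)² (N(o) = (o + 121*5²)² = (o + 121*25)² = (o + 3025)² = (3025 + o)²)
N(-390) + 449456 = (3025 - 390)² + 449456 = 2635² + 449456 = 6943225 + 449456 = 7392681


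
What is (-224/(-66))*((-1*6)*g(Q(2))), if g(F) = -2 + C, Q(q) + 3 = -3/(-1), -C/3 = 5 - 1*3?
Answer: 1792/11 ≈ 162.91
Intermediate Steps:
C = -6 (C = -3*(5 - 1*3) = -3*(5 - 3) = -3*2 = -6)
Q(q) = 0 (Q(q) = -3 - 3/(-1) = -3 - 3*(-1) = -3 + 3 = 0)
g(F) = -8 (g(F) = -2 - 6 = -8)
(-224/(-66))*((-1*6)*g(Q(2))) = (-224/(-66))*(-1*6*(-8)) = (-224*(-1/66))*(-6*(-8)) = (112/33)*48 = 1792/11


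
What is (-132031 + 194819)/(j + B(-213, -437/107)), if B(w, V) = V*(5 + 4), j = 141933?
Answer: 3359158/7591449 ≈ 0.44249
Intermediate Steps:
B(w, V) = 9*V (B(w, V) = V*9 = 9*V)
(-132031 + 194819)/(j + B(-213, -437/107)) = (-132031 + 194819)/(141933 + 9*(-437/107)) = 62788/(141933 + 9*(-437*1/107)) = 62788/(141933 + 9*(-437/107)) = 62788/(141933 - 3933/107) = 62788/(15182898/107) = 62788*(107/15182898) = 3359158/7591449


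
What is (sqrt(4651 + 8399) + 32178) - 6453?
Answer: 25725 + 15*sqrt(58) ≈ 25839.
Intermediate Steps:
(sqrt(4651 + 8399) + 32178) - 6453 = (sqrt(13050) + 32178) - 6453 = (15*sqrt(58) + 32178) - 6453 = (32178 + 15*sqrt(58)) - 6453 = 25725 + 15*sqrt(58)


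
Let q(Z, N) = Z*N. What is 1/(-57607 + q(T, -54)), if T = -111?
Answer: -1/51613 ≈ -1.9375e-5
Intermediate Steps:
q(Z, N) = N*Z
1/(-57607 + q(T, -54)) = 1/(-57607 - 54*(-111)) = 1/(-57607 + 5994) = 1/(-51613) = -1/51613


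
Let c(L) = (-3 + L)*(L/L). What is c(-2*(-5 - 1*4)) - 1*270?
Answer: -255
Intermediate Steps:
c(L) = -3 + L (c(L) = (-3 + L)*1 = -3 + L)
c(-2*(-5 - 1*4)) - 1*270 = (-3 - 2*(-5 - 1*4)) - 1*270 = (-3 - 2*(-5 - 4)) - 270 = (-3 - 2*(-9)) - 270 = (-3 + 18) - 270 = 15 - 270 = -255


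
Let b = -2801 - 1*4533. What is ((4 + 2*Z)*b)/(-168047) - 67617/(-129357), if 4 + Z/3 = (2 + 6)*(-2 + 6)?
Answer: 19393329215/2415339531 ≈ 8.0292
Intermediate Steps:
b = -7334 (b = -2801 - 4533 = -7334)
Z = 84 (Z = -12 + 3*((2 + 6)*(-2 + 6)) = -12 + 3*(8*4) = -12 + 3*32 = -12 + 96 = 84)
((4 + 2*Z)*b)/(-168047) - 67617/(-129357) = ((4 + 2*84)*(-7334))/(-168047) - 67617/(-129357) = ((4 + 168)*(-7334))*(-1/168047) - 67617*(-1/129357) = (172*(-7334))*(-1/168047) + 7513/14373 = -1261448*(-1/168047) + 7513/14373 = 1261448/168047 + 7513/14373 = 19393329215/2415339531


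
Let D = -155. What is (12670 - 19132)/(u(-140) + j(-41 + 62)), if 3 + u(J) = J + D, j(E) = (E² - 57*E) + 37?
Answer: 718/113 ≈ 6.3540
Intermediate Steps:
j(E) = 37 + E² - 57*E
u(J) = -158 + J (u(J) = -3 + (J - 155) = -3 + (-155 + J) = -158 + J)
(12670 - 19132)/(u(-140) + j(-41 + 62)) = (12670 - 19132)/((-158 - 140) + (37 + (-41 + 62)² - 57*(-41 + 62))) = -6462/(-298 + (37 + 21² - 57*21)) = -6462/(-298 + (37 + 441 - 1197)) = -6462/(-298 - 719) = -6462/(-1017) = -6462*(-1/1017) = 718/113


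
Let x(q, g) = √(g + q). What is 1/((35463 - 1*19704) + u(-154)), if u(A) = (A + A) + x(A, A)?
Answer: 15451/238733709 - 2*I*√77/238733709 ≈ 6.4721e-5 - 7.3513e-8*I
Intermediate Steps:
u(A) = 2*A + √2*√A (u(A) = (A + A) + √(A + A) = 2*A + √(2*A) = 2*A + √2*√A)
1/((35463 - 1*19704) + u(-154)) = 1/((35463 - 1*19704) + (2*(-154) + √2*√(-154))) = 1/((35463 - 19704) + (-308 + √2*(I*√154))) = 1/(15759 + (-308 + 2*I*√77)) = 1/(15451 + 2*I*√77)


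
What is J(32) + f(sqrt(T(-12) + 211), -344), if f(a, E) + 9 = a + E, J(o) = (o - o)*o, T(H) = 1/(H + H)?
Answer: -353 + sqrt(30378)/12 ≈ -338.48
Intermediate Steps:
T(H) = 1/(2*H)
J(o) = 0 (J(o) = 0*o = 0)
f(a, E) = -9 + E + a (f(a, E) = -9 + (a + E) = -9 + (E + a) = -9 + E + a)
J(32) + f(sqrt(T(-12) + 211), -344) = 0 + (-9 - 344 + sqrt((1/2)/(-12) + 211)) = 0 + (-9 - 344 + sqrt((1/2)*(-1/12) + 211)) = 0 + (-9 - 344 + sqrt(-1/24 + 211)) = 0 + (-9 - 344 + sqrt(5063/24)) = 0 + (-9 - 344 + sqrt(30378)/12) = 0 + (-353 + sqrt(30378)/12) = -353 + sqrt(30378)/12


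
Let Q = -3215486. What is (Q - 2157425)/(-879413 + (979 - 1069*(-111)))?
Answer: 5372911/759775 ≈ 7.0717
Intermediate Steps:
(Q - 2157425)/(-879413 + (979 - 1069*(-111))) = (-3215486 - 2157425)/(-879413 + (979 - 1069*(-111))) = -5372911/(-879413 + (979 + 118659)) = -5372911/(-879413 + 119638) = -5372911/(-759775) = -5372911*(-1/759775) = 5372911/759775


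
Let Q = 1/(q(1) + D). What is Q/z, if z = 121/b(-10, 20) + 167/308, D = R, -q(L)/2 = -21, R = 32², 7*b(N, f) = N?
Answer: -770/69078399 ≈ -1.1147e-5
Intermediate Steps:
b(N, f) = N/7
R = 1024
q(L) = 42 (q(L) = -2*(-21) = 42)
D = 1024
Q = 1/1066 (Q = 1/(42 + 1024) = 1/1066 ≈ 0.00093809)
z = -129603/1540 (z = 121/(((⅐)*(-10))) + 167/308 = 121/(-10/7) + 167*(1/308) = 121*(-7/10) + 167/308 = -847/10 + 167/308 = -129603/1540 ≈ -84.158)
Q/z = 1/(1066*(-129603/1540)) = (1/1066)*(-1540/129603) = -770/69078399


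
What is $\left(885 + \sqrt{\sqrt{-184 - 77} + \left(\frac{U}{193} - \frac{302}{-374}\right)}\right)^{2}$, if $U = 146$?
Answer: $\frac{\left(31940535 + \sqrt{108273} \sqrt{18815 + 36091 i \sqrt{29}}\right)^{2}}{1302560281} \approx 7.8851 \cdot 10^{5} + 4809.4 i$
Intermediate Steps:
$\left(885 + \sqrt{\sqrt{-184 - 77} + \left(\frac{U}{193} - \frac{302}{-374}\right)}\right)^{2} = \left(885 + \sqrt{\sqrt{-184 - 77} + \left(\frac{146}{193} - \frac{302}{-374}\right)}\right)^{2} = \left(885 + \sqrt{\sqrt{-261} + \left(146 \cdot \frac{1}{193} - - \frac{151}{187}\right)}\right)^{2} = \left(885 + \sqrt{3 i \sqrt{29} + \left(\frac{146}{193} + \frac{151}{187}\right)}\right)^{2} = \left(885 + \sqrt{3 i \sqrt{29} + \frac{56445}{36091}}\right)^{2} = \left(885 + \sqrt{\frac{56445}{36091} + 3 i \sqrt{29}}\right)^{2}$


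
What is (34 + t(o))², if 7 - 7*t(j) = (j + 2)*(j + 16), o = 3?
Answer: 22500/49 ≈ 459.18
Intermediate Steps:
t(j) = 1 - (2 + j)*(16 + j)/7 (t(j) = 1 - (j + 2)*(j + 16)/7 = 1 - (2 + j)*(16 + j)/7)
(34 + t(o))² = (34 + (-25/7 - 18/7*3 - ⅐*3²))² = (34 + (-25/7 - 54/7 - ⅐*9))² = (34 + (-25/7 - 54/7 - 9/7))² = (34 - 88/7)² = (150/7)² = 22500/49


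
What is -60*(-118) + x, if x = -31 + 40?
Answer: 7089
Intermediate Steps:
x = 9
-60*(-118) + x = -60*(-118) + 9 = 7080 + 9 = 7089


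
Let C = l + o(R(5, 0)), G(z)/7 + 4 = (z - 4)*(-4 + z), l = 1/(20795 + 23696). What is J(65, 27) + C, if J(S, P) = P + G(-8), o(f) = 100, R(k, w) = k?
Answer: 49251538/44491 ≈ 1107.0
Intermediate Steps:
l = 1/44491 ≈ 2.2476e-5
G(z) = -28 + 7*(-4 + z)² (G(z) = -28 + 7*((z - 4)*(-4 + z)) = -28 + 7*((-4 + z)*(-4 + z)) = -28 + 7*(-4 + z)²)
C = 4449101/44491 (C = 1/44491 + 100 = 4449101/44491 ≈ 100.00)
J(S, P) = 980 + P (J(S, P) = P + (-28 + 7*(-4 - 8)²) = P + (-28 + 7*(-12)²) = P + (-28 + 7*144) = P + (-28 + 1008) = P + 980 = 980 + P)
J(65, 27) + C = (980 + 27) + 4449101/44491 = 1007 + 4449101/44491 = 49251538/44491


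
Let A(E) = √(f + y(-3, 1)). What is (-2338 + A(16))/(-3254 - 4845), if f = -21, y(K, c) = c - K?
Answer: 334/1157 - I*√17/8099 ≈ 0.28868 - 0.00050909*I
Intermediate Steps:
A(E) = I*√17 (A(E) = √(-21 + (1 - 1*(-3))) = √(-21 + (1 + 3)) = √(-21 + 4) = √(-17) = I*√17)
(-2338 + A(16))/(-3254 - 4845) = (-2338 + I*√17)/(-3254 - 4845) = (-2338 + I*√17)/(-8099) = (-2338 + I*√17)*(-1/8099) = 334/1157 - I*√17/8099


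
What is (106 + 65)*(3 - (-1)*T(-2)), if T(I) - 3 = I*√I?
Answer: 1026 - 342*I*√2 ≈ 1026.0 - 483.66*I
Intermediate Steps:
T(I) = 3 + I^(3/2) (T(I) = 3 + I*√I = 3 + I^(3/2))
(106 + 65)*(3 - (-1)*T(-2)) = (106 + 65)*(3 - (-1)*(3 + (-2)^(3/2))) = 171*(3 - (-1)*(3 - 2*I*√2)) = 171*(3 - (-3 + 2*I*√2)) = 171*(3 + (3 - 2*I*√2)) = 171*(6 - 2*I*√2) = 1026 - 342*I*√2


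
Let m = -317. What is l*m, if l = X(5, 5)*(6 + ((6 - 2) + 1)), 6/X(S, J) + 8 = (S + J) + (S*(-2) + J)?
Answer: 6974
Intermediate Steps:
X(S, J) = 6/(-8 - S + 2*J) (X(S, J) = 6/(-8 + ((S + J) + (S*(-2) + J))) = 6/(-8 + ((J + S) + (-2*S + J))) = 6/(-8 + ((J + S) + (J - 2*S))) = 6/(-8 + (-S + 2*J)) = 6/(-8 - S + 2*J))
l = -22 (l = (6/(-8 - 1*5 + 2*5))*(6 + ((6 - 2) + 1)) = (6/(-8 - 5 + 10))*(6 + (4 + 1)) = (6/(-3))*(6 + 5) = (6*(-1/3))*11 = -2*11 = -22)
l*m = -22*(-317) = 6974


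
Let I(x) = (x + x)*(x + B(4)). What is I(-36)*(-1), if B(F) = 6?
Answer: -2160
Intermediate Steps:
I(x) = 2*x*(6 + x) (I(x) = (x + x)*(x + 6) = (2*x)*(6 + x) = 2*x*(6 + x))
I(-36)*(-1) = (2*(-36)*(6 - 36))*(-1) = (2*(-36)*(-30))*(-1) = 2160*(-1) = -2160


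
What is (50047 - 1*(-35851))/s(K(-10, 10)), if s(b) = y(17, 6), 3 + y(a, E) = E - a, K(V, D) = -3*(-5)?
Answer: -42949/7 ≈ -6135.6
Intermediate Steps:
K(V, D) = 15
y(a, E) = -3 + E - a (y(a, E) = -3 + (E - a) = -3 + E - a)
s(b) = -14 (s(b) = -3 + 6 - 1*17 = -3 + 6 - 17 = -14)
(50047 - 1*(-35851))/s(K(-10, 10)) = (50047 - 1*(-35851))/(-14) = (50047 + 35851)*(-1/14) = 85898*(-1/14) = -42949/7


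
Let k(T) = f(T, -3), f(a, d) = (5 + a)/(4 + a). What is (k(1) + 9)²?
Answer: 2601/25 ≈ 104.04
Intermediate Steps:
f(a, d) = (5 + a)/(4 + a)
k(T) = (5 + T)/(4 + T)
(k(1) + 9)² = ((5 + 1)/(4 + 1) + 9)² = (6/5 + 9)² = (51/5)² = 2601/25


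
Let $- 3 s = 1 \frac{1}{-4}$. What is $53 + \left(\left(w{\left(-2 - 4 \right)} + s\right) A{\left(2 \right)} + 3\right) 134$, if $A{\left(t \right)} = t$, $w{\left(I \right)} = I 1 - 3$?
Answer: $- \frac{5804}{3} \approx -1934.7$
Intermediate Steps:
$s = \frac{1}{12}$ ($s = - \frac{1 \frac{1}{-4}}{3} = - \frac{1 \left(- \frac{1}{4}\right)}{3} = \left(- \frac{1}{3}\right) \left(- \frac{1}{4}\right) = \frac{1}{12} \approx 0.083333$)
$w{\left(I \right)} = -3 + I$ ($w{\left(I \right)} = I - 3 = -3 + I$)
$53 + \left(\left(w{\left(-2 - 4 \right)} + s\right) A{\left(2 \right)} + 3\right) 134 = 53 + \left(\left(\left(-3 - 6\right) + \frac{1}{12}\right) 2 + 3\right) 134 = 53 + \left(\left(-9 + \frac{1}{12}\right) 2 + 3\right) 134 = 53 + \left(\left(- \frac{107}{12}\right) 2 + 3\right) 134 = 53 + \left(- \frac{107}{6} + 3\right) 134 = 53 - \frac{5963}{3} = - \frac{5804}{3}$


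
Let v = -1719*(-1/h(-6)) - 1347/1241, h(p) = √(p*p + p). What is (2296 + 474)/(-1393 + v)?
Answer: -59472023542000/28414116272053 - 2444431964010*√30/28414116272053 ≈ -2.5642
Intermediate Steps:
h(p) = √(p + p²) (h(p) = √(p² + p) = √(p + p²))
v = -1347/1241 + 573*√30/10 (v = -1719*(-√30/30) - 1347/1241 = -(-573)*√30/10 - 1347/1241 = 573*√30/10 - 1347/1241 = -1347/1241 + 573*√30/10 ≈ 312.76)
(2296 + 474)/(-1393 + v) = (2296 + 474)/(-1393 + (-1347/1241 + 573*√30/10)) = 2770/(-1730060/1241 + 573*√30/10)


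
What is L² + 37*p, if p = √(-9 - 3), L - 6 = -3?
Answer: 9 + 74*I*√3 ≈ 9.0 + 128.17*I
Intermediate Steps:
L = 3 (L = 6 - 3 = 3)
p = 2*I*√3 (p = √(-12) = 2*I*√3 ≈ 3.4641*I)
L² + 37*p = 3² + 37*(2*I*√3) = 9 + 74*I*√3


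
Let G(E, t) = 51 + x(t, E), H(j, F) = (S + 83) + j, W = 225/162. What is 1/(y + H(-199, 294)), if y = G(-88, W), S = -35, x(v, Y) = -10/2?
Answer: -1/105 ≈ -0.0095238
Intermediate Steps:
x(v, Y) = -5 (x(v, Y) = -10*1/2 = -5)
W = 25/18 (W = 225*(1/162) = 25/18 ≈ 1.3889)
H(j, F) = 48 + j (H(j, F) = (-35 + 83) + j = 48 + j)
G(E, t) = 46 (G(E, t) = 51 - 5 = 46)
y = 46
1/(y + H(-199, 294)) = 1/(46 + (48 - 199)) = 1/(46 - 151) = 1/(-105) = -1/105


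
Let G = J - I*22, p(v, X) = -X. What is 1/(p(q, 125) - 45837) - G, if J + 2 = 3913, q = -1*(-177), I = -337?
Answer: -520519651/45962 ≈ -11325.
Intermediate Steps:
q = 177
J = 3911 (J = -2 + 3913 = 3911)
G = 11325 (G = 3911 - (-337)*22 = 3911 - 1*(-7414) = 3911 + 7414 = 11325)
1/(p(q, 125) - 45837) - G = 1/(-1*125 - 45837) - 1*11325 = 1/(-125 - 45837) - 11325 = 1/(-45962) - 11325 = -1/45962 - 11325 = -520519651/45962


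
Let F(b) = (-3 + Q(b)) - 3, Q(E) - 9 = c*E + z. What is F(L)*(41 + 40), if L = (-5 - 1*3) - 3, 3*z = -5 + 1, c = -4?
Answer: 3699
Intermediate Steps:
z = -4/3 (z = (-5 + 1)/3 = (1/3)*(-4) = -4/3 ≈ -1.3333)
Q(E) = 23/3 - 4*E (Q(E) = 9 + (-4*E - 4/3) = 9 + (-4/3 - 4*E) = 23/3 - 4*E)
L = -11 (L = (-5 - 3) - 3 = -8 - 3 = -11)
F(b) = 5/3 - 4*b (F(b) = (-3 + (23/3 - 4*b)) - 3 = (14/3 - 4*b) - 3 = 5/3 - 4*b)
F(L)*(41 + 40) = (5/3 - 4*(-11))*(41 + 40) = (5/3 + 44)*81 = (137/3)*81 = 3699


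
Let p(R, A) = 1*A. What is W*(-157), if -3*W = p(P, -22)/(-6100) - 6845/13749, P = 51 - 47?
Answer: -3253983727/125803350 ≈ -25.866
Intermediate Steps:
P = 4
p(R, A) = A
W = 20726011/125803350 (W = -(-22/(-6100) - 6845/13749)/3 = -(-22*(-1/6100) - 6845*1/13749)/3 = -(11/3050 - 6845/13749)/3 = -1/3*(-20726011/41934450) = 20726011/125803350 ≈ 0.16475)
W*(-157) = (20726011/125803350)*(-157) = -3253983727/125803350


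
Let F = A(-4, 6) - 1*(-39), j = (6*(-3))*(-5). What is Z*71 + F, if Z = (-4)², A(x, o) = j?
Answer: 1265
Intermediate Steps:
j = 90 (j = -18*(-5) = 90)
A(x, o) = 90
F = 129 (F = 90 - 1*(-39) = 90 + 39 = 129)
Z = 16
Z*71 + F = 16*71 + 129 = 1136 + 129 = 1265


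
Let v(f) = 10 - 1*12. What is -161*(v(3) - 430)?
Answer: 69552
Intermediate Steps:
v(f) = -2 (v(f) = 10 - 12 = -2)
-161*(v(3) - 430) = -161*(-2 - 430) = -161*(-432) = 69552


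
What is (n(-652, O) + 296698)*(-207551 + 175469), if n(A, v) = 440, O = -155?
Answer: -9532781316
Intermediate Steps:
(n(-652, O) + 296698)*(-207551 + 175469) = (440 + 296698)*(-207551 + 175469) = 297138*(-32082) = -9532781316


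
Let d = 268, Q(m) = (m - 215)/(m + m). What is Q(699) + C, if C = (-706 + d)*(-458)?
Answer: 140222438/699 ≈ 2.0060e+5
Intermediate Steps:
Q(m) = (-215 + m)/(2*m) (Q(m) = (-215 + m)/((2*m)) = (-215 + m)*(1/(2*m)) = (-215 + m)/(2*m))
C = 200604 (C = (-706 + 268)*(-458) = -438*(-458) = 200604)
Q(699) + C = (½)*(-215 + 699)/699 + 200604 = (½)*(1/699)*484 + 200604 = 242/699 + 200604 = 140222438/699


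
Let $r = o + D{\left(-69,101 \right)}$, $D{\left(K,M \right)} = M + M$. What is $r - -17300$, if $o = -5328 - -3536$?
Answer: $15710$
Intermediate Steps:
$o = -1792$ ($o = -5328 + 3536 = -1792$)
$D{\left(K,M \right)} = 2 M$
$r = -1590$ ($r = -1792 + 2 \cdot 101 = -1792 + 202 = -1590$)
$r - -17300 = -1590 - -17300 = -1590 + 17300 = 15710$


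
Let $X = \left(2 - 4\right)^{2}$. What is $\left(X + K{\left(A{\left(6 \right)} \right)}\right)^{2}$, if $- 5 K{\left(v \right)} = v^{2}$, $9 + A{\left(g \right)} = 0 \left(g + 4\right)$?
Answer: $\frac{3721}{25} \approx 148.84$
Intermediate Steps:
$A{\left(g \right)} = -9$ ($A{\left(g \right)} = -9 + 0 \left(g + 4\right) = -9 + 0 \left(4 + g\right) = -9 + 0 = -9$)
$K{\left(v \right)} = - \frac{v^{2}}{5}$
$X = 4$ ($X = \left(-2\right)^{2} = 4$)
$\left(X + K{\left(A{\left(6 \right)} \right)}\right)^{2} = \left(4 - \frac{\left(-9\right)^{2}}{5}\right)^{2} = \left(4 - \frac{81}{5}\right)^{2} = \left(- \frac{61}{5}\right)^{2} = \frac{3721}{25}$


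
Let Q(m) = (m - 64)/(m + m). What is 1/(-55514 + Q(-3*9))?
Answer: -54/2997665 ≈ -1.8014e-5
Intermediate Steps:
Q(m) = (-64 + m)/(2*m) (Q(m) = (-64 + m)/((2*m)) = (-64 + m)*(1/(2*m)) = (-64 + m)/(2*m))
1/(-55514 + Q(-3*9)) = 1/(-55514 + (-64 - 3*9)/(2*((-3*9)))) = 1/(-55514 + (½)*(-64 - 27)/(-27)) = 1/(-55514 + (½)*(-1/27)*(-91)) = 1/(-55514 + 91/54) = 1/(-2997665/54) = -54/2997665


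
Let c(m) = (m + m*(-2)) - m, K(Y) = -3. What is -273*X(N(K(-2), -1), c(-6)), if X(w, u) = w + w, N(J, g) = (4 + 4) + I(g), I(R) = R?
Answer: -3822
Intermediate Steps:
c(m) = -2*m (c(m) = (m - 2*m) - m = -m - m = -2*m)
N(J, g) = 8 + g (N(J, g) = (4 + 4) + g = 8 + g)
X(w, u) = 2*w
-273*X(N(K(-2), -1), c(-6)) = -546*(8 - 1) = -546*7 = -273*14 = -3822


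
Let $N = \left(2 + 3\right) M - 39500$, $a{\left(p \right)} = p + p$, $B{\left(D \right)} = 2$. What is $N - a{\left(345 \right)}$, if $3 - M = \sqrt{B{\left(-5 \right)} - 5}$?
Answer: $-40175 - 5 i \sqrt{3} \approx -40175.0 - 8.6602 i$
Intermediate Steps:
$a{\left(p \right)} = 2 p$
$M = 3 - i \sqrt{3}$ ($M = 3 - \sqrt{2 - 5} = 3 - \sqrt{-3} = 3 - i \sqrt{3} \approx 3.0 - 1.732 i$)
$N = -39485 - 5 i \sqrt{3}$ ($N = \left(2 + 3\right) \left(3 - i \sqrt{3}\right) - 39500 = 5 \left(3 - i \sqrt{3}\right) - 39500 = \left(15 - 5 i \sqrt{3}\right) - 39500 = -39485 - 5 i \sqrt{3} \approx -39485.0 - 8.6602 i$)
$N - a{\left(345 \right)} = \left(-39485 - 5 i \sqrt{3}\right) - 2 \cdot 345 = \left(-39485 - 5 i \sqrt{3}\right) - 690 = -40175 - 5 i \sqrt{3}$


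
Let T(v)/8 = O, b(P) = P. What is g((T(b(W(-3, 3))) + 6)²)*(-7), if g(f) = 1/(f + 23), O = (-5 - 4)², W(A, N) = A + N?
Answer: -7/427739 ≈ -1.6365e-5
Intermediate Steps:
O = 81 (O = (-9)² = 81)
T(v) = 648 (T(v) = 8*81 = 648)
g(f) = 1/(23 + f)
g((T(b(W(-3, 3))) + 6)²)*(-7) = -7/(23 + (648 + 6)²) = -7/(23 + 654²) = -7/(23 + 427716) = -7/427739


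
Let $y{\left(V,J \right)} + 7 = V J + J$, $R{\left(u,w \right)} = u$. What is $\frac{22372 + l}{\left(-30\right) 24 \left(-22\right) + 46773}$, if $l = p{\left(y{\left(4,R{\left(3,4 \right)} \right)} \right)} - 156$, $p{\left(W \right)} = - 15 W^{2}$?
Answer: $\frac{21256}{62613} \approx 0.33948$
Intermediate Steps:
$y{\left(V,J \right)} = -7 + J + J V$ ($y{\left(V,J \right)} = -7 + \left(V J + J\right) = -7 + \left(J V + J\right) = -7 + \left(J + J V\right) = -7 + J + J V$)
$l = -1116$ ($l = - 15 \left(-7 + 3 + 3 \cdot 4\right)^{2} - 156 = - 15 \left(-7 + 3 + 12\right)^{2} - 156 = - 15 \cdot 8^{2} - 156 = \left(-15\right) 64 - 156 = -960 - 156 = -1116$)
$\frac{22372 + l}{\left(-30\right) 24 \left(-22\right) + 46773} = \frac{22372 - 1116}{\left(-30\right) 24 \left(-22\right) + 46773} = \frac{21256}{\left(-720\right) \left(-22\right) + 46773} = \frac{21256}{15840 + 46773} = \frac{21256}{62613}$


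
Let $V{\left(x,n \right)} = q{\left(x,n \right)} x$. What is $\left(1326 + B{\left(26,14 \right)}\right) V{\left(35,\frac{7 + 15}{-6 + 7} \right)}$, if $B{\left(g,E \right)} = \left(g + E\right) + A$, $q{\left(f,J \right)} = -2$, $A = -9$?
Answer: $-94990$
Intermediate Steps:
$B{\left(g,E \right)} = -9 + E + g$ ($B{\left(g,E \right)} = \left(g + E\right) - 9 = \left(E + g\right) - 9 = -9 + E + g$)
$V{\left(x,n \right)} = - 2 x$
$\left(1326 + B{\left(26,14 \right)}\right) V{\left(35,\frac{7 + 15}{-6 + 7} \right)} = \left(1326 + \left(-9 + 14 + 26\right)\right) \left(\left(-2\right) 35\right) = \left(1326 + 31\right) \left(-70\right) = 1357 \left(-70\right) = -94990$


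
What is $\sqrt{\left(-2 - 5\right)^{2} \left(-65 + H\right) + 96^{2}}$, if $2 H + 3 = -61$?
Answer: $\sqrt{4463} \approx 66.806$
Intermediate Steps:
$H = -32$ ($H = - \frac{3}{2} + \frac{1}{2} \left(-61\right) = - \frac{3}{2} - \frac{61}{2} = -32$)
$\sqrt{\left(-2 - 5\right)^{2} \left(-65 + H\right) + 96^{2}} = \sqrt{\left(-2 - 5\right)^{2} \left(-65 - 32\right) + 96^{2}} = \sqrt{\left(-7\right)^{2} \left(-97\right) + 9216} = \sqrt{49 \left(-97\right) + 9216} = \sqrt{-4753 + 9216} = \sqrt{4463}$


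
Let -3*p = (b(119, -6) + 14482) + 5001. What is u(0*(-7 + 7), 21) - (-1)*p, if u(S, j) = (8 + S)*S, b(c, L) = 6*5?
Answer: -19513/3 ≈ -6504.3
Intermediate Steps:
b(c, L) = 30
u(S, j) = S*(8 + S)
p = -19513/3 (p = -((30 + 14482) + 5001)/3 = -(14512 + 5001)/3 = -⅓*19513 = -19513/3 ≈ -6504.3)
u(0*(-7 + 7), 21) - (-1)*p = (0*(-7 + 7))*(8 + 0*(-7 + 7)) - (-1)*(-19513)/3 = (0*0)*(8 + 0*0) - 1*19513/3 = 0*(8 + 0) - 19513/3 = 0*8 - 19513/3 = 0 - 19513/3 = -19513/3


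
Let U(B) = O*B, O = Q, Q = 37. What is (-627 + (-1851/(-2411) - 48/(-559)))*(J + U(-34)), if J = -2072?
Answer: 2810147659380/1347749 ≈ 2.0851e+6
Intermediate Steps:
O = 37
U(B) = 37*B
(-627 + (-1851/(-2411) - 48/(-559)))*(J + U(-34)) = (-627 + (-1851/(-2411) - 48/(-559)))*(-2072 + 37*(-34)) = (-627 + (-1851*(-1/2411) - 48*(-1/559)))*(-2072 - 1258) = (-627 + (1851/2411 + 48/559))*(-3330) = (-627 + 1150437/1347749)*(-3330) = -843888186/1347749*(-3330) = 2810147659380/1347749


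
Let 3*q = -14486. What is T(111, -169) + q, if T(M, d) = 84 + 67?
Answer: -14033/3 ≈ -4677.7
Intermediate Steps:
q = -14486/3 (q = (⅓)*(-14486) = -14486/3 ≈ -4828.7)
T(M, d) = 151
T(111, -169) + q = 151 - 14486/3 = -14033/3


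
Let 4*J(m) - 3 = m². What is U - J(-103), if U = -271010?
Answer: -273663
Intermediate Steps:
J(m) = ¾ + m²/4
U - J(-103) = -271010 - (¾ + (¼)*(-103)²) = -271010 - (¾ + (¼)*10609) = -271010 - (¾ + 10609/4) = -271010 - 1*2653 = -271010 - 2653 = -273663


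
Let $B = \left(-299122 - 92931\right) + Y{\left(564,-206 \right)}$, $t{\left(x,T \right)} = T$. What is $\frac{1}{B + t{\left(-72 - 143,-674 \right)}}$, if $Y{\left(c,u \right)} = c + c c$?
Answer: $- \frac{1}{74067} \approx -1.3501 \cdot 10^{-5}$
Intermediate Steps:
$Y{\left(c,u \right)} = c + c^{2}$
$B = -73393$ ($B = \left(-299122 - 92931\right) + 564 \left(1 + 564\right) = -392053 + 564 \cdot 565 = -392053 + 318660 = -73393$)
$\frac{1}{B + t{\left(-72 - 143,-674 \right)}} = \frac{1}{-73393 - 674} = \frac{1}{-74067} = - \frac{1}{74067}$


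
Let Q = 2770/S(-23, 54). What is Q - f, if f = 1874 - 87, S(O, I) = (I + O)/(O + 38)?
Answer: -13847/31 ≈ -446.68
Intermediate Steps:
S(O, I) = (I + O)/(38 + O)
f = 1787
Q = 41550/31 (Q = 2770/(((54 - 23)/(38 - 23))) = 2770/((31/15)) = 2770/(((1/15)*31)) = 2770/(31/15) = 2770*(15/31) = 41550/31 ≈ 1340.3)
Q - f = 41550/31 - 1*1787 = 41550/31 - 1787 = -13847/31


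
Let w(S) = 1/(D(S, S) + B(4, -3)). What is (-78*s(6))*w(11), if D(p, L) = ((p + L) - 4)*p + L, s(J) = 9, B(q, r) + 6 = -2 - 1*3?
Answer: -39/11 ≈ -3.5455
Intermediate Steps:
B(q, r) = -11 (B(q, r) = -6 + (-2 - 1*3) = -6 + (-2 - 3) = -6 - 5 = -11)
D(p, L) = L + p*(-4 + L + p) (D(p, L) = ((L + p) - 4)*p + L = (-4 + L + p)*p + L = p*(-4 + L + p) + L = L + p*(-4 + L + p))
w(S) = 1/(-11 - 3*S + 2*S**2) (w(S) = 1/((S + S**2 - 4*S + S*S) - 11) = 1/((S + S**2 - 4*S + S**2) - 11) = 1/((-3*S + 2*S**2) - 11) = 1/(-11 - 3*S + 2*S**2))
(-78*s(6))*w(11) = (-78*9)/(-11 - 3*11 + 2*11**2) = -702/(-11 - 33 + 2*121) = -702/(-11 - 33 + 242) = -702/198 = -702*1/198 = -39/11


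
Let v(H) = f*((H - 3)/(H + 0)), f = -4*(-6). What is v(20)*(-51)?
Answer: -5202/5 ≈ -1040.4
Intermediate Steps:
f = 24
v(H) = 24*(-3 + H)/H (v(H) = 24*((H - 3)/(H + 0)) = 24*((-3 + H)/H) = 24*(-3 + H)/H)
v(20)*(-51) = (24 - 72/20)*(-51) = (24 - 72*1/20)*(-51) = (24 - 18/5)*(-51) = (102/5)*(-51) = -5202/5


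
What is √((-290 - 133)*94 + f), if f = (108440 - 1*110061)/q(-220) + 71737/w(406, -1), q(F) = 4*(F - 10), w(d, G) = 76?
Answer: 3*I*√329454033430/8740 ≈ 197.02*I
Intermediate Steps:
q(F) = -40 + 4*F (q(F) = 4*(-10 + F) = -40 + 4*F)
f = 16530309/17480 (f = (108440 - 1*110061)/(-40 + 4*(-220)) + 71737/76 = (108440 - 110061)/(-40 - 880) + 71737*(1/76) = -1621/(-920) + 71737/76 = -1621*(-1/920) + 71737/76 = 1621/920 + 71737/76 = 16530309/17480 ≈ 945.67)
√((-290 - 133)*94 + f) = √((-290 - 133)*94 + 16530309/17480) = √(-423*94 + 16530309/17480) = √(-39762 + 16530309/17480) = √(-678509451/17480) = 3*I*√329454033430/8740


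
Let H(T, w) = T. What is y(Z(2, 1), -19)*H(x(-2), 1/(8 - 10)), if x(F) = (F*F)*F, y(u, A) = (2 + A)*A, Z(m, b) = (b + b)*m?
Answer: -2584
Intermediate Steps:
Z(m, b) = 2*b*m (Z(m, b) = (2*b)*m = 2*b*m)
y(u, A) = A*(2 + A)
x(F) = F³ (x(F) = F²*F = F³)
y(Z(2, 1), -19)*H(x(-2), 1/(8 - 10)) = -19*(2 - 19)*(-2)³ = -19*(-17)*(-8) = 323*(-8) = -2584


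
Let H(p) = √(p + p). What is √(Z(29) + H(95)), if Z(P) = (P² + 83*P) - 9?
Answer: √(3239 + √190) ≈ 57.033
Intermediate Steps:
H(p) = √2*√p (H(p) = √(2*p) = √2*√p)
Z(P) = -9 + P² + 83*P
√(Z(29) + H(95)) = √((-9 + 29² + 83*29) + √2*√95) = √((-9 + 841 + 2407) + √190) = √(3239 + √190)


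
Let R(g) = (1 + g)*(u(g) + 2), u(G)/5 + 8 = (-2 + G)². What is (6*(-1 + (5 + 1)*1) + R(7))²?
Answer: 527076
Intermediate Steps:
u(G) = -40 + 5*(-2 + G)²
R(g) = (1 + g)*(-38 + 5*(-2 + g)²) (R(g) = (1 + g)*((-40 + 5*(-2 + g)²) + 2) = (1 + g)*(-38 + 5*(-2 + g)²))
(6*(-1 + (5 + 1)*1) + R(7))² = (6*(-1 + (5 + 1)*1) + (-18 - 38*7 - 15*7² + 5*7³))² = (6*(-1 + 6*1) + (-18 - 266 - 15*49 + 5*343))² = (6*(-1 + 6) + (-18 - 266 - 735 + 1715))² = (6*5 + 696)² = (30 + 696)² = 726² = 527076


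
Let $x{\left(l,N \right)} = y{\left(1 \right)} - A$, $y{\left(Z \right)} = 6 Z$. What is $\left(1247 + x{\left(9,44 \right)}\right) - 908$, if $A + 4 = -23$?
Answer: $372$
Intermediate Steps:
$A = -27$ ($A = -4 - 23 = -27$)
$x{\left(l,N \right)} = 33$ ($x{\left(l,N \right)} = 6 \cdot 1 - -27 = 6 + 27 = 33$)
$\left(1247 + x{\left(9,44 \right)}\right) - 908 = \left(1247 + 33\right) - 908 = 1280 - 908 = 372$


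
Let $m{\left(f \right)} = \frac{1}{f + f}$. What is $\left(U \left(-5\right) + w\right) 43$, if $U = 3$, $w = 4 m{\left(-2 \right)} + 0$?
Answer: $-688$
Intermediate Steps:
$m{\left(f \right)} = \frac{1}{2 f}$
$w = -1$ ($w = 4 \frac{1}{2 \left(-2\right)} + 0 = 4 \cdot \frac{1}{2} \left(- \frac{1}{2}\right) + 0 = 4 \left(- \frac{1}{4}\right) + 0 = -1 + 0 = -1$)
$\left(U \left(-5\right) + w\right) 43 = \left(3 \left(-5\right) - 1\right) 43 = \left(-15 - 1\right) 43 = \left(-16\right) 43 = -688$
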